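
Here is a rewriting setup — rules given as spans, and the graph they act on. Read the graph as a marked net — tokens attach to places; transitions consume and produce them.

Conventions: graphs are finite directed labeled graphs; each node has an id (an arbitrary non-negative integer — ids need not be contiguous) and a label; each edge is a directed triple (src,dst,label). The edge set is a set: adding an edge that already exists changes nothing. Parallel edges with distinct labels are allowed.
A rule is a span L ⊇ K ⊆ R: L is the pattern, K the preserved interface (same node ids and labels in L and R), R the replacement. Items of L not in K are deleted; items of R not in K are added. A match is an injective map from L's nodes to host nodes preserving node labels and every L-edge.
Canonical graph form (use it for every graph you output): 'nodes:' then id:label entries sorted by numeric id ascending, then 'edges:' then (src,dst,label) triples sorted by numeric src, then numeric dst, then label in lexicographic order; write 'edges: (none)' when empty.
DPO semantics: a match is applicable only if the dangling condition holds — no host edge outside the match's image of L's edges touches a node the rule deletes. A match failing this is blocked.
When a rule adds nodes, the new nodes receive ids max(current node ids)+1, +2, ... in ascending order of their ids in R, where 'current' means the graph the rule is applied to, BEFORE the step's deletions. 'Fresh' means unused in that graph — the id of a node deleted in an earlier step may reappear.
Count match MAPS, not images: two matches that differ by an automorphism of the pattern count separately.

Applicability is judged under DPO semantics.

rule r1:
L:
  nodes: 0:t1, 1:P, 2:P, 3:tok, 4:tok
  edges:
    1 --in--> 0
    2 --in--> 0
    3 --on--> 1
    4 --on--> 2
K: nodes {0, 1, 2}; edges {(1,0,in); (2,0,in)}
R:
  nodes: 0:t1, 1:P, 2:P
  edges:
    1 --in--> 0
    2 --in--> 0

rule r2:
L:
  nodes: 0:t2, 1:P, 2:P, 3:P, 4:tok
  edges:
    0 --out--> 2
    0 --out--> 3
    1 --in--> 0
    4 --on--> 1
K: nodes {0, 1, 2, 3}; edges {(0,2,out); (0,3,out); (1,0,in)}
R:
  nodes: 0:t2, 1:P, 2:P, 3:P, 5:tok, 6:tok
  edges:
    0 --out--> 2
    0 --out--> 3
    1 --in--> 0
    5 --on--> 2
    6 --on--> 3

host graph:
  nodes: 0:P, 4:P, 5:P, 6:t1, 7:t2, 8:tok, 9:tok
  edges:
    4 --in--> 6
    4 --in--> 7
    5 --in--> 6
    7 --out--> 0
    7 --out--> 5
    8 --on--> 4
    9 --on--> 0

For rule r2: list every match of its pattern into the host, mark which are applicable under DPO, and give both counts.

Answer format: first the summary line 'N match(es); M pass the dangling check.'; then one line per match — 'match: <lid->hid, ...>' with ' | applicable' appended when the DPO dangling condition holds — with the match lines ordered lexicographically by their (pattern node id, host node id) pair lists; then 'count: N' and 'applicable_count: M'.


2 match(es); 2 pass the dangling check.
match: 0->7, 1->4, 2->0, 3->5, 4->8 | applicable
match: 0->7, 1->4, 2->5, 3->0, 4->8 | applicable
count: 2
applicable_count: 2


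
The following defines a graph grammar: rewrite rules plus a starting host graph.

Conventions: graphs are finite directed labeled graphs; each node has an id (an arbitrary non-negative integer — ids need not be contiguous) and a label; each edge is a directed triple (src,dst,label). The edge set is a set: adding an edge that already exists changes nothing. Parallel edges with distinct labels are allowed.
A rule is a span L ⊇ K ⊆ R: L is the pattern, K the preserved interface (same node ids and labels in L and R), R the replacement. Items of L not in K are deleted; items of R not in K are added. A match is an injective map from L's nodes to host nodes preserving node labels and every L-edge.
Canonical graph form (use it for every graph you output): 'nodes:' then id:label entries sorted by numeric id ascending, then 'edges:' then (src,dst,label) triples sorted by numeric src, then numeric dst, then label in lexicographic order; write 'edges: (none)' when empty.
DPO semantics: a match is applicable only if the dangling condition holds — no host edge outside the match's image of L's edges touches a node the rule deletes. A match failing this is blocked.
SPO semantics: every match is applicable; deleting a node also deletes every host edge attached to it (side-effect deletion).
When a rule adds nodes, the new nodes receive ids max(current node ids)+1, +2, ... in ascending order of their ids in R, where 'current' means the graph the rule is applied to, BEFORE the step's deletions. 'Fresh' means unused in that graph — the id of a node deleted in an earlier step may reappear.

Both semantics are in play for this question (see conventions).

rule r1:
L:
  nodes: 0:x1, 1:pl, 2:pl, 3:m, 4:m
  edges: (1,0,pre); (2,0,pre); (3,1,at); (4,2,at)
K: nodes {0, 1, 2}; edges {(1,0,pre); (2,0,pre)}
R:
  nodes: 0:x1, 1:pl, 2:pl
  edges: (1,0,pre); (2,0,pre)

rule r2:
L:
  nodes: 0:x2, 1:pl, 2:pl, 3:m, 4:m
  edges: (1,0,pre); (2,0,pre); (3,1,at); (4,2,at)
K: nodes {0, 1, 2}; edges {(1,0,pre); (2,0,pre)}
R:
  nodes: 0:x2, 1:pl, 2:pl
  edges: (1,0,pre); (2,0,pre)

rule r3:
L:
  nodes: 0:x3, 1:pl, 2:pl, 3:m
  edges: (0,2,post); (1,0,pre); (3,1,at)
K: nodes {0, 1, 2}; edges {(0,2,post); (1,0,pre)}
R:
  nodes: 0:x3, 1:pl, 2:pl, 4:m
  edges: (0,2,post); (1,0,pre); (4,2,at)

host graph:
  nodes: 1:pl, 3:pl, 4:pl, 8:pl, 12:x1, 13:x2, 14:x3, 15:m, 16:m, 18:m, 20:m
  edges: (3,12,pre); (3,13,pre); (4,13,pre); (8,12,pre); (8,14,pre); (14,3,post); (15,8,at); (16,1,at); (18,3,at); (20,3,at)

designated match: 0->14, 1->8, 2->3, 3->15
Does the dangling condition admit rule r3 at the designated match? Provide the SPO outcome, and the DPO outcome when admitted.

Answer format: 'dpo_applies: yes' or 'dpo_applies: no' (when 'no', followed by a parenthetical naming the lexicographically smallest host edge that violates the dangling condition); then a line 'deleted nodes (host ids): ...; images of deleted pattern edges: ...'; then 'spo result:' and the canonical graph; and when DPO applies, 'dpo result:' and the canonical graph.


dpo_applies: yes
deleted nodes (host ids): 15; images of deleted pattern edges: (15,8,at)
spo result:
nodes: 1:pl, 3:pl, 4:pl, 8:pl, 12:x1, 13:x2, 14:x3, 16:m, 18:m, 20:m, 21:m
edges: (3,12,pre); (3,13,pre); (4,13,pre); (8,12,pre); (8,14,pre); (14,3,post); (16,1,at); (18,3,at); (20,3,at); (21,3,at)
dpo result:
nodes: 1:pl, 3:pl, 4:pl, 8:pl, 12:x1, 13:x2, 14:x3, 16:m, 18:m, 20:m, 21:m
edges: (3,12,pre); (3,13,pre); (4,13,pre); (8,12,pre); (8,14,pre); (14,3,post); (16,1,at); (18,3,at); (20,3,at); (21,3,at)


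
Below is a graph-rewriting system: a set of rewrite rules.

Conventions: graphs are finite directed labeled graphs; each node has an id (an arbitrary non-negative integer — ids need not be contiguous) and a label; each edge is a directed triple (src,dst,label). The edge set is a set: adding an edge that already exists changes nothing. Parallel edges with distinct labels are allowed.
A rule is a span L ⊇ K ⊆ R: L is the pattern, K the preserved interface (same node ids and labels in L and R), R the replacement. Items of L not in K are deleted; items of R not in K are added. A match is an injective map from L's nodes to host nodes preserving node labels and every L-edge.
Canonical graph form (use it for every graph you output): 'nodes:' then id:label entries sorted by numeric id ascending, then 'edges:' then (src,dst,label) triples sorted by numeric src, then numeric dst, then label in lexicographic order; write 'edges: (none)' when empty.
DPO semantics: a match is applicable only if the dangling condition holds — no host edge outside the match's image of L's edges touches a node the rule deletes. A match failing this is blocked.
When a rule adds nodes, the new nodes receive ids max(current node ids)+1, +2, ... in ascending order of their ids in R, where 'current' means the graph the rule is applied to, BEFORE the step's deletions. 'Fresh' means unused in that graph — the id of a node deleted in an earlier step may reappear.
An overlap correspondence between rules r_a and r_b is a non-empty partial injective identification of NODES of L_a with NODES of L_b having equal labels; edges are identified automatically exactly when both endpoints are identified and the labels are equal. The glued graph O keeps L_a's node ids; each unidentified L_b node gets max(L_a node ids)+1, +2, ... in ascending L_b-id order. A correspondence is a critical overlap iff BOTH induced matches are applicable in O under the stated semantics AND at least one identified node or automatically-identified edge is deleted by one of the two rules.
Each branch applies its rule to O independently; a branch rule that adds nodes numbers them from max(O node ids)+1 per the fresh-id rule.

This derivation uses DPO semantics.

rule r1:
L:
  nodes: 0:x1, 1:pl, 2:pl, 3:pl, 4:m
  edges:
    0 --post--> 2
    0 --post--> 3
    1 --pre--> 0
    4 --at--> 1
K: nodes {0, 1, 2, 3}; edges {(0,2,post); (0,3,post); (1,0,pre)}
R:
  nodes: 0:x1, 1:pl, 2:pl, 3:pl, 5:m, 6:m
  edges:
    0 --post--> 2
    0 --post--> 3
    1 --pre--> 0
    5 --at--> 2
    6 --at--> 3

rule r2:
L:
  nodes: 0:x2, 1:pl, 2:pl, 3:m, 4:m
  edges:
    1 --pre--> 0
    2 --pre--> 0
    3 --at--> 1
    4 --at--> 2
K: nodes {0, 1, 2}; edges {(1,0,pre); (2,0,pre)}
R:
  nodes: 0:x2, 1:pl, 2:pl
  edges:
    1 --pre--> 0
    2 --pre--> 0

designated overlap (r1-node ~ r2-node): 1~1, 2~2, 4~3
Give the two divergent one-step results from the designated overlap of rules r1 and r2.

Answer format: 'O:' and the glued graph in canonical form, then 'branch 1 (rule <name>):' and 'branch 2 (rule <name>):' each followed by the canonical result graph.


O:
nodes: 0:x1, 1:pl, 2:pl, 3:pl, 4:m, 5:x2, 6:m
edges: (0,2,post); (0,3,post); (1,0,pre); (1,5,pre); (2,5,pre); (4,1,at); (6,2,at)
branch 1 (rule r1):
nodes: 0:x1, 1:pl, 2:pl, 3:pl, 5:x2, 6:m, 7:m, 8:m
edges: (0,2,post); (0,3,post); (1,0,pre); (1,5,pre); (2,5,pre); (6,2,at); (7,2,at); (8,3,at)
branch 2 (rule r2):
nodes: 0:x1, 1:pl, 2:pl, 3:pl, 5:x2
edges: (0,2,post); (0,3,post); (1,0,pre); (1,5,pre); (2,5,pre)


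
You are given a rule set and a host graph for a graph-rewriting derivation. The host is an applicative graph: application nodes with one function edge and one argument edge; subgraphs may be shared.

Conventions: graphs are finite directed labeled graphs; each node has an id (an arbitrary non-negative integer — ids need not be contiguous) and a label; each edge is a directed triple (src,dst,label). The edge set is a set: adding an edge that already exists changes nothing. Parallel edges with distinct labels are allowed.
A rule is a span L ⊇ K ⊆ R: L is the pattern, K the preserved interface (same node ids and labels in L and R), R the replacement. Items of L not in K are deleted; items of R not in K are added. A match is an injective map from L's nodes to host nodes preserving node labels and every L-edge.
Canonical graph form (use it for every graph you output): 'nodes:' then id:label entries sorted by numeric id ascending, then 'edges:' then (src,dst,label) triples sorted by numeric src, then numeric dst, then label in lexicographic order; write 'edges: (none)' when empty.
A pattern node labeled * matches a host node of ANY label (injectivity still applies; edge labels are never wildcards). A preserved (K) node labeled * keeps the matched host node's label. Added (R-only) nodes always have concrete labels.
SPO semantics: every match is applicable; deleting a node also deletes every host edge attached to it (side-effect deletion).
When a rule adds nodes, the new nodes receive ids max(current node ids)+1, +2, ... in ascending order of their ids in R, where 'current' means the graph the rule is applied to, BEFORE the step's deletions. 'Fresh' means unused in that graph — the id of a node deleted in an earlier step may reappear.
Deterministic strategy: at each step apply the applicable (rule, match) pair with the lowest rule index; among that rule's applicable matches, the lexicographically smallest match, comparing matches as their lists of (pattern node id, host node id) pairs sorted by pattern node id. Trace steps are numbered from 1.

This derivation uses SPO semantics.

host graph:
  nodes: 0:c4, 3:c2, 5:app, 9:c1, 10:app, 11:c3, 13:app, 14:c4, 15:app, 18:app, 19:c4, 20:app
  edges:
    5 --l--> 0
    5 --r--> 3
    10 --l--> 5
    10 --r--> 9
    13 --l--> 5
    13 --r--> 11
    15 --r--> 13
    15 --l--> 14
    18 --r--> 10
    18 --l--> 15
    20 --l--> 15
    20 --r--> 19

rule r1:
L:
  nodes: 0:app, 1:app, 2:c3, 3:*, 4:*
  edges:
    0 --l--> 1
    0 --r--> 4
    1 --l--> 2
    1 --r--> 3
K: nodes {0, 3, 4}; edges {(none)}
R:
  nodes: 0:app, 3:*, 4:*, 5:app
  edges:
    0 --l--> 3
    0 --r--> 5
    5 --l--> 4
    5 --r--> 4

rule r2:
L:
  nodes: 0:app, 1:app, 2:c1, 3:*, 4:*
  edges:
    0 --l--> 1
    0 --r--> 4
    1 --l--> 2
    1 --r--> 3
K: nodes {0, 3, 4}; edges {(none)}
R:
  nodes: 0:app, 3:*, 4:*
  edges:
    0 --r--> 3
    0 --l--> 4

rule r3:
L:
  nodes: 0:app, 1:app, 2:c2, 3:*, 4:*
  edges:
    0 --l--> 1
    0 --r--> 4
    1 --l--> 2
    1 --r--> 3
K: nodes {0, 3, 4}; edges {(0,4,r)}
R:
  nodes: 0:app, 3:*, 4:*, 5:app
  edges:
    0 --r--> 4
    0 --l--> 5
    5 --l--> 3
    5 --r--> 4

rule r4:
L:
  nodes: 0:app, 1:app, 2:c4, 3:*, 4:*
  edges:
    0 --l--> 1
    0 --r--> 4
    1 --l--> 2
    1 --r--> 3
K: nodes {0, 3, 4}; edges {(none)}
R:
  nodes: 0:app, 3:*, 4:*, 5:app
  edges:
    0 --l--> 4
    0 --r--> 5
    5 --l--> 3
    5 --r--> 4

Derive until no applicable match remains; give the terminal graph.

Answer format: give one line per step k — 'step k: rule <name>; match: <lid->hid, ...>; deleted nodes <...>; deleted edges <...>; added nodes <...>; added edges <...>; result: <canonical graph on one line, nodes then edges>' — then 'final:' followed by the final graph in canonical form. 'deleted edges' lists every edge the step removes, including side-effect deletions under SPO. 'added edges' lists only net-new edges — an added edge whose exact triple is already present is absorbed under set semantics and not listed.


step 1: rule r4; match: 0->10, 1->5, 2->0, 3->3, 4->9; deleted nodes 0, 5; deleted edges (5,0,l); (5,3,r); (10,5,l); (10,9,r); (13,5,l); added nodes 21; added edges (10,9,l); (10,21,r); (21,3,l); (21,9,r); result: nodes: 3:c2, 9:c1, 10:app, 11:c3, 13:app, 14:c4, 15:app, 18:app, 19:c4, 20:app, 21:app edges: (10,9,l); (10,21,r); (13,11,r); (15,13,r); (15,14,l); (18,10,r); (18,15,l); (20,15,l); (20,19,r); (21,3,l); (21,9,r)
step 2: rule r4; match: 0->18, 1->15, 2->14, 3->13, 4->10; deleted nodes 14, 15; deleted edges (15,13,r); (15,14,l); (18,10,r); (18,15,l); (20,15,l); added nodes 22; added edges (18,10,l); (18,22,r); (22,10,r); (22,13,l); result: nodes: 3:c2, 9:c1, 10:app, 11:c3, 13:app, 18:app, 19:c4, 20:app, 21:app, 22:app edges: (10,9,l); (10,21,r); (13,11,r); (18,10,l); (18,22,r); (20,19,r); (21,3,l); (21,9,r); (22,10,r); (22,13,l)
step 3: rule r2; match: 0->18, 1->10, 2->9, 3->21, 4->22; deleted nodes 9, 10; deleted edges (10,9,l); (10,21,r); (18,10,l); (18,22,r); (21,9,r); (22,10,r); added nodes (none); added edges (18,21,r); (18,22,l); result: nodes: 3:c2, 11:c3, 13:app, 18:app, 19:c4, 20:app, 21:app, 22:app edges: (13,11,r); (18,21,r); (18,22,l); (20,19,r); (21,3,l); (22,13,l)
final:
nodes: 3:c2, 11:c3, 13:app, 18:app, 19:c4, 20:app, 21:app, 22:app
edges: (13,11,r); (18,21,r); (18,22,l); (20,19,r); (21,3,l); (22,13,l)


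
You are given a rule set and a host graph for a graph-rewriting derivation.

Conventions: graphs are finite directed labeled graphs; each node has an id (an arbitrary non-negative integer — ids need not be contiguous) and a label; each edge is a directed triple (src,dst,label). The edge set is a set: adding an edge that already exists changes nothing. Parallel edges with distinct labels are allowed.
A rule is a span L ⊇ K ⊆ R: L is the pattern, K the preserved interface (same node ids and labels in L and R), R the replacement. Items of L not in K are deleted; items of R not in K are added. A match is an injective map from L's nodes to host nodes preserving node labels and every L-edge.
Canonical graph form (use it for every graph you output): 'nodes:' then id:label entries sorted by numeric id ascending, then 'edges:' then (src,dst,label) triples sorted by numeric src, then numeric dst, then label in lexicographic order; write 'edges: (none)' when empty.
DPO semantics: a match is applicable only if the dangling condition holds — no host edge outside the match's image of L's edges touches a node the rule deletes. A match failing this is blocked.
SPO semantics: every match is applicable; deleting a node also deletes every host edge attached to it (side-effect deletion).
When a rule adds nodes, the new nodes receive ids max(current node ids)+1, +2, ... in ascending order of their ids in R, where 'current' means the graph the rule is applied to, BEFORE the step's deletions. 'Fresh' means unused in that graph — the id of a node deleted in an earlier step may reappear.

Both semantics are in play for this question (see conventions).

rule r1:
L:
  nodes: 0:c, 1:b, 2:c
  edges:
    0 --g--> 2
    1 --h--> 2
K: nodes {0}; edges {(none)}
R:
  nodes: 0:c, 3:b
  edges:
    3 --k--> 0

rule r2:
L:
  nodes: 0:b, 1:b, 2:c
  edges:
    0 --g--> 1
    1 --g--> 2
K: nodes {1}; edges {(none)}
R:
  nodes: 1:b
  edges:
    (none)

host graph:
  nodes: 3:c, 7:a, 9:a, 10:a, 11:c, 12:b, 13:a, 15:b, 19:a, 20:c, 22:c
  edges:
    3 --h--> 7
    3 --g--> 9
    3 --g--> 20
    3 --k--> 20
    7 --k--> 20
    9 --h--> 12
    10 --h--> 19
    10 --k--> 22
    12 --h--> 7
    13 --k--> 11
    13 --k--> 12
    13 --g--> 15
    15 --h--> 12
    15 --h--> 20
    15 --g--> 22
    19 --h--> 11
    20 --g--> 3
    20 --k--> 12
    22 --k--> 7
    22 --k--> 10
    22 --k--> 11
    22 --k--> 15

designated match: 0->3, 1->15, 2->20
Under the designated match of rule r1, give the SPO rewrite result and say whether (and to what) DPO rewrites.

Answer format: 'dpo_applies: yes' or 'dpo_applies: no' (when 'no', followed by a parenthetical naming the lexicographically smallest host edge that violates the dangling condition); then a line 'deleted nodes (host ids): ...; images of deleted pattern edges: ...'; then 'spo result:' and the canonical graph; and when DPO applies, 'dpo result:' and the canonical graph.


dpo_applies: no
(the rule deletes node 20, which keeps host edge (3,20,k) outside the match image — the dangling condition fails, DPO blocks; SPO proceeds and side-deletes such edges)
deleted nodes (host ids): 15, 20; images of deleted pattern edges: (3,20,g); (15,20,h)
spo result:
nodes: 3:c, 7:a, 9:a, 10:a, 11:c, 12:b, 13:a, 19:a, 22:c, 23:b
edges: (3,7,h); (3,9,g); (9,12,h); (10,19,h); (10,22,k); (12,7,h); (13,11,k); (13,12,k); (19,11,h); (22,7,k); (22,10,k); (22,11,k); (23,3,k)


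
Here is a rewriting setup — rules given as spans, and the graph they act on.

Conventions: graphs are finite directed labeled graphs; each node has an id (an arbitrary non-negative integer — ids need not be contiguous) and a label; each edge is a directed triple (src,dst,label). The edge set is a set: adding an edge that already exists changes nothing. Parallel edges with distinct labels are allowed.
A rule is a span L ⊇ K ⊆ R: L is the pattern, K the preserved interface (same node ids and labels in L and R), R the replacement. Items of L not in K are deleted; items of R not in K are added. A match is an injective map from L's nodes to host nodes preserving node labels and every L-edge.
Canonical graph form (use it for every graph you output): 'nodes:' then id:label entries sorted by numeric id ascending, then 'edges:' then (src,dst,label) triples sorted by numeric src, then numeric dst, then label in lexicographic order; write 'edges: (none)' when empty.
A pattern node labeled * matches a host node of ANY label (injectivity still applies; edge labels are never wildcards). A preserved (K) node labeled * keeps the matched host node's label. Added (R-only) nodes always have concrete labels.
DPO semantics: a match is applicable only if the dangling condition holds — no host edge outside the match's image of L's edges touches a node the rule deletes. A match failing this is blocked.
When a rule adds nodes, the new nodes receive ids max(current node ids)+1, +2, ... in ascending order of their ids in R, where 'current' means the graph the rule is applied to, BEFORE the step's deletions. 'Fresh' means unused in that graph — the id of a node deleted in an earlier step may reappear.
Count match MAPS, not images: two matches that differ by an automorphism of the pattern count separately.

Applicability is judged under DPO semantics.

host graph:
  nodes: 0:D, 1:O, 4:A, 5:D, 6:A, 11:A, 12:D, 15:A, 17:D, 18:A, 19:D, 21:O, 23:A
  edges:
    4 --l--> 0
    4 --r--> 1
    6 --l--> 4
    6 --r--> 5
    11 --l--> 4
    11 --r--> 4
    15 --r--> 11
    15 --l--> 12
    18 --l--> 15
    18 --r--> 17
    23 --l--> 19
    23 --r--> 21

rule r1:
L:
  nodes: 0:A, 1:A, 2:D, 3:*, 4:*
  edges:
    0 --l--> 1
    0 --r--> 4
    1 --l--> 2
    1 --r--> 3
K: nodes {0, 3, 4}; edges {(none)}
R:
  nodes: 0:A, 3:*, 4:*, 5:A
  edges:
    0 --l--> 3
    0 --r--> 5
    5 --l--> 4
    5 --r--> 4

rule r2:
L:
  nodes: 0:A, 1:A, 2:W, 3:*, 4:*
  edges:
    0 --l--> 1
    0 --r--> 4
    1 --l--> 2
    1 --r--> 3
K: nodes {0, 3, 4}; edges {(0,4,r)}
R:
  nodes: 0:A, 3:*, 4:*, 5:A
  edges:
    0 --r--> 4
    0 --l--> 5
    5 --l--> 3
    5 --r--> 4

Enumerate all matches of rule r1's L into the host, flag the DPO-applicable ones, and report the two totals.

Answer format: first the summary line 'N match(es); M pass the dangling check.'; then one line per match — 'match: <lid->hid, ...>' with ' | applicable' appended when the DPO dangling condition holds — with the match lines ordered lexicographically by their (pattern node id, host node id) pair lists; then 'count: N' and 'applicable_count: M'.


2 match(es); 1 pass the dangling check.
match: 0->6, 1->4, 2->0, 3->1, 4->5
match: 0->18, 1->15, 2->12, 3->11, 4->17 | applicable
count: 2
applicable_count: 1


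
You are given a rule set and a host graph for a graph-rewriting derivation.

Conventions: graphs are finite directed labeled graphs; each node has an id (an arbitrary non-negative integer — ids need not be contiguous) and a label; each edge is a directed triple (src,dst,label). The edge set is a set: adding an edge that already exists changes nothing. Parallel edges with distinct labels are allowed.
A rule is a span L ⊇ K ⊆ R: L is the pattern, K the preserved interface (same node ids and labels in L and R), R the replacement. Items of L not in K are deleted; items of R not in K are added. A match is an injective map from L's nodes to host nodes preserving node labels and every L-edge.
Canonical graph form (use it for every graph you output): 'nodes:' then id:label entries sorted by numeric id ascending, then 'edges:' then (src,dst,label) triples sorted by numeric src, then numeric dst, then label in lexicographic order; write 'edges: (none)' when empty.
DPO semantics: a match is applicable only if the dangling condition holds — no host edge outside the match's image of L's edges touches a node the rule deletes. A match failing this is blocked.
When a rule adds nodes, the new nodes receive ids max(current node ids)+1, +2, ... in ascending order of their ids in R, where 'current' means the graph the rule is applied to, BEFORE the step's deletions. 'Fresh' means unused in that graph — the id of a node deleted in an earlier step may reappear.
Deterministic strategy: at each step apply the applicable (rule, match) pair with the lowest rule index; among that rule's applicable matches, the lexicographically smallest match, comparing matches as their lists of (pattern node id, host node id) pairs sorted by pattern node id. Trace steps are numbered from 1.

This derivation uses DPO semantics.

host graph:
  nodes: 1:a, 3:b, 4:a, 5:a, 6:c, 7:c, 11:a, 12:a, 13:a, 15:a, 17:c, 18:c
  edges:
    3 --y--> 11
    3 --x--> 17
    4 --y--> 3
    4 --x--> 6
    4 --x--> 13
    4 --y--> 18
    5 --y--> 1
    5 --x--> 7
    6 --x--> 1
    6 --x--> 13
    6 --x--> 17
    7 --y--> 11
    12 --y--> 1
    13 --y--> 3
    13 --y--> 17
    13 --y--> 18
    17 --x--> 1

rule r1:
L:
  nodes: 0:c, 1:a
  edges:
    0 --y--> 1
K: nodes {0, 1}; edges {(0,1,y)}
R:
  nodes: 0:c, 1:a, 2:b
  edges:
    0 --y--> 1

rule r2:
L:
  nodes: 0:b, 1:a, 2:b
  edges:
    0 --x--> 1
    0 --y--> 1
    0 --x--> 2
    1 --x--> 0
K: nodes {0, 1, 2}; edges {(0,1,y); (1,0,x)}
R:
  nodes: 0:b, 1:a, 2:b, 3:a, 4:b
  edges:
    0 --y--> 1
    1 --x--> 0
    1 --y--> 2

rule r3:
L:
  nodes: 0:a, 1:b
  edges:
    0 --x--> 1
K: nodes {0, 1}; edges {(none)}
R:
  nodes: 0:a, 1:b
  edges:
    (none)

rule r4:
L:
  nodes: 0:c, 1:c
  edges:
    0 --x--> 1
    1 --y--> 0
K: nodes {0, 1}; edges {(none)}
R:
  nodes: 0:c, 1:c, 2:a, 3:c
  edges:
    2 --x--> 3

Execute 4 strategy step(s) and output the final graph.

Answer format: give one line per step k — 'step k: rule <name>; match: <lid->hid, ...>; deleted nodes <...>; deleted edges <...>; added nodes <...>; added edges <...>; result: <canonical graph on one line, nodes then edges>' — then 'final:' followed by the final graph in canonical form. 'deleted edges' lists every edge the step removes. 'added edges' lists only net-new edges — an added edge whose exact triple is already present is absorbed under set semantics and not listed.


step 1: rule r1; match: 0->7, 1->11; deleted nodes (none); deleted edges (none); added nodes 19; added edges (none); result: nodes: 1:a, 3:b, 4:a, 5:a, 6:c, 7:c, 11:a, 12:a, 13:a, 15:a, 17:c, 18:c, 19:b edges: (3,11,y); (3,17,x); (4,3,y); (4,6,x); (4,13,x); (4,18,y); (5,1,y); (5,7,x); (6,1,x); (6,13,x); (6,17,x); (7,11,y); (12,1,y); (13,3,y); (13,17,y); (13,18,y); (17,1,x)
step 2: rule r1; match: 0->7, 1->11; deleted nodes (none); deleted edges (none); added nodes 20; added edges (none); result: nodes: 1:a, 3:b, 4:a, 5:a, 6:c, 7:c, 11:a, 12:a, 13:a, 15:a, 17:c, 18:c, 19:b, 20:b edges: (3,11,y); (3,17,x); (4,3,y); (4,6,x); (4,13,x); (4,18,y); (5,1,y); (5,7,x); (6,1,x); (6,13,x); (6,17,x); (7,11,y); (12,1,y); (13,3,y); (13,17,y); (13,18,y); (17,1,x)
step 3: rule r1; match: 0->7, 1->11; deleted nodes (none); deleted edges (none); added nodes 21; added edges (none); result: nodes: 1:a, 3:b, 4:a, 5:a, 6:c, 7:c, 11:a, 12:a, 13:a, 15:a, 17:c, 18:c, 19:b, 20:b, 21:b edges: (3,11,y); (3,17,x); (4,3,y); (4,6,x); (4,13,x); (4,18,y); (5,1,y); (5,7,x); (6,1,x); (6,13,x); (6,17,x); (7,11,y); (12,1,y); (13,3,y); (13,17,y); (13,18,y); (17,1,x)
step 4: rule r1; match: 0->7, 1->11; deleted nodes (none); deleted edges (none); added nodes 22; added edges (none); result: nodes: 1:a, 3:b, 4:a, 5:a, 6:c, 7:c, 11:a, 12:a, 13:a, 15:a, 17:c, 18:c, 19:b, 20:b, 21:b, 22:b edges: (3,11,y); (3,17,x); (4,3,y); (4,6,x); (4,13,x); (4,18,y); (5,1,y); (5,7,x); (6,1,x); (6,13,x); (6,17,x); (7,11,y); (12,1,y); (13,3,y); (13,17,y); (13,18,y); (17,1,x)
final:
nodes: 1:a, 3:b, 4:a, 5:a, 6:c, 7:c, 11:a, 12:a, 13:a, 15:a, 17:c, 18:c, 19:b, 20:b, 21:b, 22:b
edges: (3,11,y); (3,17,x); (4,3,y); (4,6,x); (4,13,x); (4,18,y); (5,1,y); (5,7,x); (6,1,x); (6,13,x); (6,17,x); (7,11,y); (12,1,y); (13,3,y); (13,17,y); (13,18,y); (17,1,x)


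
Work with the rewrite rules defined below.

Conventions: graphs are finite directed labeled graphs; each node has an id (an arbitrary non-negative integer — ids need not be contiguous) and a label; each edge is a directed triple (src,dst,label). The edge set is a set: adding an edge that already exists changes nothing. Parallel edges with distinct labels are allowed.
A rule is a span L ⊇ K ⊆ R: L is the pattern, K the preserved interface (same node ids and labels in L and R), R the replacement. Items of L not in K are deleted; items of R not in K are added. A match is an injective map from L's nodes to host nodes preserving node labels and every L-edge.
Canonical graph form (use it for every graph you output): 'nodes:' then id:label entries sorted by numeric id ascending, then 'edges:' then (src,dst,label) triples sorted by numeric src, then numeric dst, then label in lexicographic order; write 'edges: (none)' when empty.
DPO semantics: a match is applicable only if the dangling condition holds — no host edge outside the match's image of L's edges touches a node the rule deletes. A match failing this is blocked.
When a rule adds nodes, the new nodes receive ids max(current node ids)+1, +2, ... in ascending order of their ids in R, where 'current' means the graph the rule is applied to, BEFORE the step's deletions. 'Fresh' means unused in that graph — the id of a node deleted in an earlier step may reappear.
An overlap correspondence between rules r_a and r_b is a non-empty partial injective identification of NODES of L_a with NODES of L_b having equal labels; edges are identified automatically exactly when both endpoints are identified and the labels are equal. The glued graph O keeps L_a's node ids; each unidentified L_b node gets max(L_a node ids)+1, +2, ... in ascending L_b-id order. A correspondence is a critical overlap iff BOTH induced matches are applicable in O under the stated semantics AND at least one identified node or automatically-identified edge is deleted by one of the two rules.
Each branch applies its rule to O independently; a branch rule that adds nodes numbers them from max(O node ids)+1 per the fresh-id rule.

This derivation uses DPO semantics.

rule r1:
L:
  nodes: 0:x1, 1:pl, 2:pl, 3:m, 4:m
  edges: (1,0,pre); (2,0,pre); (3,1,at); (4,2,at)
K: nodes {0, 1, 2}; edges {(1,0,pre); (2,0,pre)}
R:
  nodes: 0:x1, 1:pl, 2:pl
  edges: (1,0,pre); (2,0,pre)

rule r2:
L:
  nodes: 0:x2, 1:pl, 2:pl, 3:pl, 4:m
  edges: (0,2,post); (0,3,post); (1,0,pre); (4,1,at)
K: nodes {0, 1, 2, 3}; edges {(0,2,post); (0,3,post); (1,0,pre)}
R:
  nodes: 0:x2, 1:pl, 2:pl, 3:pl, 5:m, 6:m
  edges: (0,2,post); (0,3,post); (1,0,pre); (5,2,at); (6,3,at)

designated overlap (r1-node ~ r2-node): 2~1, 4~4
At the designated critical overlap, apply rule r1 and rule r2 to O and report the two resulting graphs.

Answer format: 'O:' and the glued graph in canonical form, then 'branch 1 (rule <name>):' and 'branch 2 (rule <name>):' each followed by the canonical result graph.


O:
nodes: 0:x1, 1:pl, 2:pl, 3:m, 4:m, 5:x2, 6:pl, 7:pl
edges: (1,0,pre); (2,0,pre); (2,5,pre); (3,1,at); (4,2,at); (5,6,post); (5,7,post)
branch 1 (rule r1):
nodes: 0:x1, 1:pl, 2:pl, 5:x2, 6:pl, 7:pl
edges: (1,0,pre); (2,0,pre); (2,5,pre); (5,6,post); (5,7,post)
branch 2 (rule r2):
nodes: 0:x1, 1:pl, 2:pl, 3:m, 5:x2, 6:pl, 7:pl, 8:m, 9:m
edges: (1,0,pre); (2,0,pre); (2,5,pre); (3,1,at); (5,6,post); (5,7,post); (8,6,at); (9,7,at)


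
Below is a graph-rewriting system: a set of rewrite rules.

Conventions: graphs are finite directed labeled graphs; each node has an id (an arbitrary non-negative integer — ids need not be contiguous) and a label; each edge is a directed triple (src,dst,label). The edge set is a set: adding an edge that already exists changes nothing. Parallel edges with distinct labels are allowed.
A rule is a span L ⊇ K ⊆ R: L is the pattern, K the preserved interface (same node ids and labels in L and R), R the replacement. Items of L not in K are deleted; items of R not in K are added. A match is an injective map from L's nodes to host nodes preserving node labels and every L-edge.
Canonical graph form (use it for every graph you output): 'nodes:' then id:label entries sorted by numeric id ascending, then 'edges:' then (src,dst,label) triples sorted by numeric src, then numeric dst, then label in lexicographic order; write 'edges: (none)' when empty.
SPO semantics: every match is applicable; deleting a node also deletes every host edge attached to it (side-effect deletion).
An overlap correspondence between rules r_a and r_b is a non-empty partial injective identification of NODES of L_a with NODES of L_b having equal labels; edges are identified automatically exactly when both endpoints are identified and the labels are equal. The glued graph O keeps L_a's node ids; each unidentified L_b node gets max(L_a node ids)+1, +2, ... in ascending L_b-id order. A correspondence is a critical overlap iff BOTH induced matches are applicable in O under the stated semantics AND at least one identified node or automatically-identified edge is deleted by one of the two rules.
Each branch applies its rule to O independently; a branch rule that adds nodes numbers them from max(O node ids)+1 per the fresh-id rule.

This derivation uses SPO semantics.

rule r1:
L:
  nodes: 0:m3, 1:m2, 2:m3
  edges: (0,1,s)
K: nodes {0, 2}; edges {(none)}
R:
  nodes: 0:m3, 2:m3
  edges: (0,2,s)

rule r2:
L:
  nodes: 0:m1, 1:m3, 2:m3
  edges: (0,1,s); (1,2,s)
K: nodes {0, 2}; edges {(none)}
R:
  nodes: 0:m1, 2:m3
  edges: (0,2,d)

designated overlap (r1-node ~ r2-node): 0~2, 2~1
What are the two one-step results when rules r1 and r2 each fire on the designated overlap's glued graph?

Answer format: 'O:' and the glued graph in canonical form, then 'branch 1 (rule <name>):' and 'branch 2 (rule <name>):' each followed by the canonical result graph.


O:
nodes: 0:m3, 1:m2, 2:m3, 3:m1
edges: (0,1,s); (2,0,s); (3,2,s)
branch 1 (rule r1):
nodes: 0:m3, 2:m3, 3:m1
edges: (0,2,s); (2,0,s); (3,2,s)
branch 2 (rule r2):
nodes: 0:m3, 1:m2, 3:m1
edges: (0,1,s); (3,0,d)


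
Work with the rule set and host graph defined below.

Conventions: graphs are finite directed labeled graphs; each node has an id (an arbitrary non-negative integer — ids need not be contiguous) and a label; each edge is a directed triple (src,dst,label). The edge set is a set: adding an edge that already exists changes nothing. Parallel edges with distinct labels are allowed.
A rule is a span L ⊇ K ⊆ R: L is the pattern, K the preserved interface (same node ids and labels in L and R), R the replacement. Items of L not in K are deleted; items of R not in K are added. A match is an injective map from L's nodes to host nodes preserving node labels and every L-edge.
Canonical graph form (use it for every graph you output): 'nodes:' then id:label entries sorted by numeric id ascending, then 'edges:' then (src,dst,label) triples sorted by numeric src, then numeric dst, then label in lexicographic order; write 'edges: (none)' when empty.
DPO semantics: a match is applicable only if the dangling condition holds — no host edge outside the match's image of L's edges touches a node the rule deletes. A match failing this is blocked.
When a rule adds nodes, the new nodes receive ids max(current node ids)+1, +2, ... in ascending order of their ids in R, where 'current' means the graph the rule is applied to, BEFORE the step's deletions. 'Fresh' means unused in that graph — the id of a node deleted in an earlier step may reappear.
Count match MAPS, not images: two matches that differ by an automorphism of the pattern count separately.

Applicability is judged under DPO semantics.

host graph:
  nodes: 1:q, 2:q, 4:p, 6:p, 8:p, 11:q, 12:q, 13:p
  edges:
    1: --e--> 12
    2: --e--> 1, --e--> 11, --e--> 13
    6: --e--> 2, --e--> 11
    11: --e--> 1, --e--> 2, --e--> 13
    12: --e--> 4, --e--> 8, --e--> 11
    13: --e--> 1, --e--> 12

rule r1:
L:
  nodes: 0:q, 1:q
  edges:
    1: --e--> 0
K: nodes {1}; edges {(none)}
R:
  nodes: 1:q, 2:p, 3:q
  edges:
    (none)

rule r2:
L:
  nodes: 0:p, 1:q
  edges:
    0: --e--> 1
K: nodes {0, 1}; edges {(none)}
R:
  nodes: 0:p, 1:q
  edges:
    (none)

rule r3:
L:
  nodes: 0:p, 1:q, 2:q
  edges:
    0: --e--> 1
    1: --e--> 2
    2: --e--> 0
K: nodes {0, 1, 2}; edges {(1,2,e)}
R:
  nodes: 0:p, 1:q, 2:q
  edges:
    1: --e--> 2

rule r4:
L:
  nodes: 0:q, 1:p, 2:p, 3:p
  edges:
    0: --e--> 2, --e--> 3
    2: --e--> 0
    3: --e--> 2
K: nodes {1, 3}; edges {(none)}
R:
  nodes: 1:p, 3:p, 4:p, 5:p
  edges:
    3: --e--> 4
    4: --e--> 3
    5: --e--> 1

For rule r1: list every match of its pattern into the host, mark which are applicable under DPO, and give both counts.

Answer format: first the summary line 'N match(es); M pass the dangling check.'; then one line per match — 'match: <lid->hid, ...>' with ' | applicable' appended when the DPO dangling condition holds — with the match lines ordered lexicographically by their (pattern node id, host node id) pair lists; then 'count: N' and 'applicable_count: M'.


6 match(es); 0 pass the dangling check.
match: 0->1, 1->2
match: 0->1, 1->11
match: 0->2, 1->11
match: 0->11, 1->2
match: 0->11, 1->12
match: 0->12, 1->1
count: 6
applicable_count: 0


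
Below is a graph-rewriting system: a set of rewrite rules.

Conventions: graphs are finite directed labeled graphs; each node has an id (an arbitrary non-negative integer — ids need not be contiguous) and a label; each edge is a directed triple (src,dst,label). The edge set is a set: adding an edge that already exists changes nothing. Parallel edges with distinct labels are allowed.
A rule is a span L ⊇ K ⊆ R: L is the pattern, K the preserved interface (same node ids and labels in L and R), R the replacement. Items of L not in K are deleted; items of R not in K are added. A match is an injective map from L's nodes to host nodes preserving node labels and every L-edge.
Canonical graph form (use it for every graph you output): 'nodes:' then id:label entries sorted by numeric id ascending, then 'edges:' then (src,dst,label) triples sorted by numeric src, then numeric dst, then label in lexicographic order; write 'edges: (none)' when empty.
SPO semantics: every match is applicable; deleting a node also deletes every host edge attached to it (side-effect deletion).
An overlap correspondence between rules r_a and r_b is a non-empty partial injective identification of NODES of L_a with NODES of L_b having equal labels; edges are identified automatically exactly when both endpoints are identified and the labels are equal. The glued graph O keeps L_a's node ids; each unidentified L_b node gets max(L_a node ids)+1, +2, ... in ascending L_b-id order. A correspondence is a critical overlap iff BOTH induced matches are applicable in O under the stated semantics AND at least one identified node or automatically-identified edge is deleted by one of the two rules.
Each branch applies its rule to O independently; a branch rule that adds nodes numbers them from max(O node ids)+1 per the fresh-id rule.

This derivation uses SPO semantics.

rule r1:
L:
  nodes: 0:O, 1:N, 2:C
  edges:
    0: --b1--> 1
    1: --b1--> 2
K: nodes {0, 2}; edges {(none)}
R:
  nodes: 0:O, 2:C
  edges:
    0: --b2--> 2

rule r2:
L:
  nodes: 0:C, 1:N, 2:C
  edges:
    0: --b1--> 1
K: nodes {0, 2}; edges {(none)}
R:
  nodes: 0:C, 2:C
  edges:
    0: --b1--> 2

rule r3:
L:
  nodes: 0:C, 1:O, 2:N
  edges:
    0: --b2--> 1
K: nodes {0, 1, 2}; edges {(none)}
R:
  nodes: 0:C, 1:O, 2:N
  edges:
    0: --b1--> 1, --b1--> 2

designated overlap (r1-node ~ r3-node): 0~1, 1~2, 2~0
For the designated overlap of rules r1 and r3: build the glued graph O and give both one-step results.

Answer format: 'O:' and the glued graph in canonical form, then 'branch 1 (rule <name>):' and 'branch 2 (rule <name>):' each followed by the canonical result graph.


O:
nodes: 0:O, 1:N, 2:C
edges: (0,1,b1); (1,2,b1); (2,0,b2)
branch 1 (rule r1):
nodes: 0:O, 2:C
edges: (0,2,b2); (2,0,b2)
branch 2 (rule r3):
nodes: 0:O, 1:N, 2:C
edges: (0,1,b1); (1,2,b1); (2,0,b1); (2,1,b1)


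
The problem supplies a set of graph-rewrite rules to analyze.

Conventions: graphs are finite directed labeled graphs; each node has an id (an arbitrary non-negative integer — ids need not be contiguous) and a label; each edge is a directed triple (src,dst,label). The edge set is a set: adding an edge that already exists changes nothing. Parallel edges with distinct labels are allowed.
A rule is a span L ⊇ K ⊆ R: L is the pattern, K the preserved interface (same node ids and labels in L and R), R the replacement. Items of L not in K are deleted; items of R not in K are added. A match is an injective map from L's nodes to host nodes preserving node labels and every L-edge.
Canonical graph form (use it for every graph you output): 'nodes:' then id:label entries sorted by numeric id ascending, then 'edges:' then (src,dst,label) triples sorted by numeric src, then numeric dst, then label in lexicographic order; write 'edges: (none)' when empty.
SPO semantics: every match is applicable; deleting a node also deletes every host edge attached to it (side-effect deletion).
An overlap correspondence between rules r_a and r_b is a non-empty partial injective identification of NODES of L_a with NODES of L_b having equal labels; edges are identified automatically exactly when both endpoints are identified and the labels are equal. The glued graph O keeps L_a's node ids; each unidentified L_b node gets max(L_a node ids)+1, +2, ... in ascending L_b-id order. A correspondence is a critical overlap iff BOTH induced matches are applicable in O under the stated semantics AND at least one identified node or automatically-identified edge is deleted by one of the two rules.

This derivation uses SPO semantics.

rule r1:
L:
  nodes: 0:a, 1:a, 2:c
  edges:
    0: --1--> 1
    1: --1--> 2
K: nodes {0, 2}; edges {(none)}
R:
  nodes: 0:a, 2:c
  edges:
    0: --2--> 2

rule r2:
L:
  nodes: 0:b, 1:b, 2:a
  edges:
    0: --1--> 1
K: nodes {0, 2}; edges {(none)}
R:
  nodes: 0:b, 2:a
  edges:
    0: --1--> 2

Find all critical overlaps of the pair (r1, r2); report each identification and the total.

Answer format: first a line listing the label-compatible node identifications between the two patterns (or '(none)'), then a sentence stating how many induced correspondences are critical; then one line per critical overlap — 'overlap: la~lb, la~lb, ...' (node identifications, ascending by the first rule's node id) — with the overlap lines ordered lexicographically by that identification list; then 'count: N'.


label-compatible node identifications between L(r1) and L(r2): 0~2, 1~2
1 of the induced correspondences is a critical overlap of r1 and r2.
overlap: 1~2
count: 1
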